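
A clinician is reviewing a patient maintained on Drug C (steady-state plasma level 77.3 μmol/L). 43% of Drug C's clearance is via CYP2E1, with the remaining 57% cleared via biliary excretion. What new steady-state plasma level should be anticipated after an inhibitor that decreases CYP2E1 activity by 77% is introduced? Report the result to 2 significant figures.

CYP2E1: 0.43 × 0.23 = 0.0989
Other: 0.57 (unchanged)
New clearance relative to baseline: 0.0989 + 0.57 = 0.6689.
With dosing unchanged, steady-state plasma level scales as 1/CL: 77.3 / 0.6689 = 1.2 × 10² μmol/L.

1.2 × 10² μmol/L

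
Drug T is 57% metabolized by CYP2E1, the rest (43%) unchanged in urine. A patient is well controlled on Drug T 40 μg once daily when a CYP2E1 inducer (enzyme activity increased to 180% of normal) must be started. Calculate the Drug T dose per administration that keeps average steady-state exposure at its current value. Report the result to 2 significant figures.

58 μg

The CYP2E1 pathway (57% of clearance) is boosted to 1.8× activity: 0.57 × 1.8 = 1.026.
Non-CYP routes (43%) are unchanged.
Relative clearance = 1.026 + 0.43 = 1.456.
To maintain the same steady-state level, dose must scale with clearance: new dose = 40 × 1.456 = 58 μg.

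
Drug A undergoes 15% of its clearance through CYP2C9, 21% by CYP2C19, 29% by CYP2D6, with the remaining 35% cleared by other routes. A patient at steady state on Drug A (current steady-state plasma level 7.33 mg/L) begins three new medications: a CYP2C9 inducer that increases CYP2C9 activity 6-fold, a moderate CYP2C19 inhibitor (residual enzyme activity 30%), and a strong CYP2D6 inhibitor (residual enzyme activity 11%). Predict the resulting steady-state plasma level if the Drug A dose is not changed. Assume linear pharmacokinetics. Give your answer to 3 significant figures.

5.45 mg/L

The CYP2C9 pathway (15% of clearance) increases to 6× activity: 0.15 × 6 = 0.9.
The CYP2C19 pathway (21% of clearance) is reduced to 0.3× activity: 0.21 × 0.3 = 0.063.
The CYP2D6 pathway (29% of clearance) falls to 0.11× activity: 0.29 × 0.11 = 0.0319.
The remaining 35% of clearance is unaffected.
CL_new/CL_old = 0.9 + 0.063 + 0.0319 + 0.35 = 1.3449.
Steady-state plasma level ∝ 1/CL: new value = 7.33 / 1.3449 = 5.45 mg/L.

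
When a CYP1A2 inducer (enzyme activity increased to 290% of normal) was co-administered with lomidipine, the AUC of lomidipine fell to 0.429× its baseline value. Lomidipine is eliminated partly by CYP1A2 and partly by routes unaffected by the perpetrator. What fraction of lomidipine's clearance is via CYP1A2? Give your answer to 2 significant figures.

Let x = fm,CYP1A2. Because AUC ∝ 1/CL, relative clearance rose to 1/0.429 = 2.331.
Setting x·2.9 + (1 − x) = 2.331 and solving: x = (2.331 − 1)/(2.9 − 1) = 0.70.

0.70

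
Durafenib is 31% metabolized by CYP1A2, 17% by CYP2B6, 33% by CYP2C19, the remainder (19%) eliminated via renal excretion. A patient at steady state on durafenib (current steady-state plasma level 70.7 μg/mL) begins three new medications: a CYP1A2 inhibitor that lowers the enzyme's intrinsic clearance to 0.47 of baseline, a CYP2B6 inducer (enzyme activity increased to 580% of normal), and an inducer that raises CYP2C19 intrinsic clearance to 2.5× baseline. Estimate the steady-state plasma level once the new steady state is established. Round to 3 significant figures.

32.9 μg/mL

The CYP1A2 pathway (31% of clearance) is reduced to 0.47× activity: 0.31 × 0.47 = 0.1457.
The CYP2B6 pathway (17% of clearance) rises to 5.8× activity: 0.17 × 5.8 = 0.986.
The CYP2C19 pathway (33% of clearance) is boosted to 2.5× activity: 0.33 × 2.5 = 0.825.
The remaining 19% of clearance is unaffected.
Relative clearance = 0.1457 + 0.986 + 0.825 + 0.19 = 2.1467.
New steady-state plasma level = 70.7 / 2.1467 = 32.9 μg/mL (concentration scales inversely with clearance).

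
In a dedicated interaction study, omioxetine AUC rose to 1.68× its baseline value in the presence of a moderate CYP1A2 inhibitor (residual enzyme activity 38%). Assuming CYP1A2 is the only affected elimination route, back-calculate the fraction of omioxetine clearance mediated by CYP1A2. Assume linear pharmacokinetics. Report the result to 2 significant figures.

0.65

CL'/CL = 1 / 1.68 = 0.5952
0.38·fm + (1 − fm) = 0.5952
fm = (0.5952 − 1) / (0.38 − 1) = 0.65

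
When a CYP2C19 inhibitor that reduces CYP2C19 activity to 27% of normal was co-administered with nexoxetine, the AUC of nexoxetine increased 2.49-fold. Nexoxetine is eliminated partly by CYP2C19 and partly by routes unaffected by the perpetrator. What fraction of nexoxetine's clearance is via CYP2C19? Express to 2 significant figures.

0.82

Call the CYP2C19 fraction fm. After the interaction, CL_new/CL_old = fm × 0.27 + (1 − fm).
AUC ratio = 1 / (new CL fraction), so new CL fraction = 1 / 2.49 = 0.4016.
fm × 0.27 + 1 − fm = 0.4016  ⇒  fm × (0.27 − 1) = −0.5984  ⇒  fm = 0.82.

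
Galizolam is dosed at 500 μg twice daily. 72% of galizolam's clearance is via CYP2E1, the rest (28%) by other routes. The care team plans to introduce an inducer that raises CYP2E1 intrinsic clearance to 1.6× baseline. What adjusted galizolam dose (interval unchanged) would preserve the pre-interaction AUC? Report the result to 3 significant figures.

The CYP2E1 pathway (72% of clearance) increases to 1.6× activity: 0.72 × 1.6 = 1.152.
The remaining 28% of clearance is unaffected.
New clearance relative to baseline: 1.152 + 0.28 = 1.432.
Exposure is unchanged when dose changes in proportion to clearance. New dose = 500 μg × 1.432 = 716 μg.

716 μg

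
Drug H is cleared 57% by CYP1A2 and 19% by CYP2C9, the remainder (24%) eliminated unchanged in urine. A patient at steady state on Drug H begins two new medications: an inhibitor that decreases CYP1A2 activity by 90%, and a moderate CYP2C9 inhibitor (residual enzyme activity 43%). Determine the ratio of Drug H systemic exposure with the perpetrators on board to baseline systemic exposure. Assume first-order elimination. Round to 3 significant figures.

The CYP1A2 pathway (57% of clearance) drops to 0.1× activity: 0.57 × 0.1 = 0.057.
The CYP2C9 pathway (19% of clearance) falls to 0.43× activity: 0.19 × 0.43 = 0.0817.
The remaining 24% of clearance is unaffected.
Relative clearance = 0.057 + 0.0817 + 0.24 = 0.3787.
Systemic exposure ∝ 1/CL: fold-change = 1 / 0.3787 = 2.64.

2.64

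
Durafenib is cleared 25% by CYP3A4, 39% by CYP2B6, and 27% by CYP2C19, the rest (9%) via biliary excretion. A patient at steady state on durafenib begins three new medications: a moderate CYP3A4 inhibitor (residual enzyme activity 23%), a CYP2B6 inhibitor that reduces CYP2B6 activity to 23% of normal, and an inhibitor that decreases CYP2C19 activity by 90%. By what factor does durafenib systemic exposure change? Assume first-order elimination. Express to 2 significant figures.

The CYP3A4 pathway (25% of clearance) is reduced to 0.23× activity: 0.25 × 0.23 = 0.0575.
The CYP2B6 pathway (39% of clearance) drops to 0.23× activity: 0.39 × 0.23 = 0.0897.
The CYP2C19 pathway (27% of clearance) falls to 0.1× activity: 0.27 × 0.1 = 0.027.
Non-CYP routes (9%) are unchanged.
CL_new/CL_old = 0.0575 + 0.0897 + 0.027 + 0.09 = 0.2642.
Net systemic exposure ratio = 1 / 0.2642 = 3.8.

3.8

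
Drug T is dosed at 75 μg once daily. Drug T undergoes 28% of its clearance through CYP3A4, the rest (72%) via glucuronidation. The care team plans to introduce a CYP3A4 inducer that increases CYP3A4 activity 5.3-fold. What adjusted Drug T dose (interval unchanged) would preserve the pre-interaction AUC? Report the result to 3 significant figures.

165 μg

The CYP3A4 pathway (28% of clearance) is boosted to 5.3× activity: 0.28 × 5.3 = 1.484.
Non-CYP routes (72%) are unchanged.
CL_new/CL_old = 1.484 + 0.72 = 2.204.
To maintain the same steady-state level, dose must scale with clearance: new dose = 75 × 2.204 = 165 μg.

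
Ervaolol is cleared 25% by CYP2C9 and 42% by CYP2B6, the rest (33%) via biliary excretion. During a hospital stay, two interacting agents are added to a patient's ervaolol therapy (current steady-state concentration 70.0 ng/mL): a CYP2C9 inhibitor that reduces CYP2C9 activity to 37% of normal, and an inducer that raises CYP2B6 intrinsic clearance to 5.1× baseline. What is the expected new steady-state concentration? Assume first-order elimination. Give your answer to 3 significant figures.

CYP2C9: 0.25 × 0.37 = 0.0925
CYP2B6: 0.42 × 5.1 = 2.142
Other: 0.33 (unchanged)
CL_new/CL_old = 0.0925 + 2.142 + 0.33 = 2.5645.
Dividing the baseline by the relative clearance: 70.0 / 2.5645 = 27.3 ng/mL.

27.3 ng/mL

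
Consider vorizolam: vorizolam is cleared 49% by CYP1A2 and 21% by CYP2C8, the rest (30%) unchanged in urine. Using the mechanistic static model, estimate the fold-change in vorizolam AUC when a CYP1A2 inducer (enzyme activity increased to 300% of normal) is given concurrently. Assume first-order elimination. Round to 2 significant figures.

0.51

The CYP1A2 pathway (49% of clearance) increases to 3× activity: 0.49 × 3 = 1.47.
CYP2C8 (21%) and the residual 30% are unaffected.
Relative clearance = 1.47 + 0.21 + 0.3 = 1.98.
AUC ratio = CL_old/CL_new = 1 / 1.98 = 0.51.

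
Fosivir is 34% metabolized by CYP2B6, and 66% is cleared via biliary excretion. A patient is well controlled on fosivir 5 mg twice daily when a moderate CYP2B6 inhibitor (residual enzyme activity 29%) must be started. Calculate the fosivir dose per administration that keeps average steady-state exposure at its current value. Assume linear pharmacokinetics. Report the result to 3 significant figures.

3.79 mg

The CYP2B6 pathway (34% of clearance) falls to 0.29× activity: 0.34 × 0.29 = 0.0986.
The remaining 66% of clearance is unaffected.
New clearance relative to baseline: 0.0986 + 0.66 = 0.7586.
Exposure is unchanged when dose changes in proportion to clearance. New dose = 5 mg × 0.7586 = 3.79 mg.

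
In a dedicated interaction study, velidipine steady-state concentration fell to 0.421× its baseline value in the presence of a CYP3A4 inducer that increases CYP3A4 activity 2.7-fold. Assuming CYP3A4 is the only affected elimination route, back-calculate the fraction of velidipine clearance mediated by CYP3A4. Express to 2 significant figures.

0.81

CL'/CL = 1 / 0.421 = 2.375
2.7·fm + (1 − fm) = 2.375
fm = (2.375 − 1) / (2.7 − 1) = 0.81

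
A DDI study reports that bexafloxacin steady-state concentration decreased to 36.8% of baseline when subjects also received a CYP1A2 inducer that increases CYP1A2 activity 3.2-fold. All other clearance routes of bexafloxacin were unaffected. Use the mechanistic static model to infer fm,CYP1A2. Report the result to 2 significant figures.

Write x for the fraction cleared via CYP1A2. The observed steady-state concentration change means clearance rose to 1/0.368 = 2.717 of baseline.
Setting x·3.2 + (1 − x) = 2.717 and solving: x = (2.717 − 1)/(3.2 − 1) = 0.78.

0.78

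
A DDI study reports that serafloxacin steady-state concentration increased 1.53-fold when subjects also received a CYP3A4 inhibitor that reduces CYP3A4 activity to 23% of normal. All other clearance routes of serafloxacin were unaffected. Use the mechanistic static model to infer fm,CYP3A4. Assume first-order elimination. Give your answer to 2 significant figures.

Let fm be the CYP3A4 fraction. New clearance relative to baseline = fm × 0.23 + (1 − fm).
Steady-state concentration ratio = 1 / (new CL fraction), so new CL fraction = 1 / 1.53 = 0.6536.
fm × 0.23 + 1 − fm = 0.6536  ⇒  fm × (0.23 − 1) = −0.3464  ⇒  fm = 0.45.

0.45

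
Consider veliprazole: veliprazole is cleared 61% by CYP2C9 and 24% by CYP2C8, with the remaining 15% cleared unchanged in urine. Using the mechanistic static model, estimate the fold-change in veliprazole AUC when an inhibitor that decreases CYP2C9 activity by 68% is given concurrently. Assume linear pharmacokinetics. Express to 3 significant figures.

CYP2C9: 0.61 × 0.32 = 0.1952
CYP2C8: 0.24 (unchanged)
Other: 0.15 (unchanged)
Relative clearance = 0.1952 + 0.24 + 0.15 = 0.5852.
AUC is inversely proportional to clearance, so the fold-change is 1 / 0.5852 = 1.71.

1.71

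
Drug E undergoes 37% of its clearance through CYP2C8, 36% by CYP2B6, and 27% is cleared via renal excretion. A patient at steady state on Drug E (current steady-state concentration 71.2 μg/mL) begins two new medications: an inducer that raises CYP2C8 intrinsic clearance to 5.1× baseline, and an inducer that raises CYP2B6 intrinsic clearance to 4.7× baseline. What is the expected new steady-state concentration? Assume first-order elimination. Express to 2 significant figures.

18 μg/mL

CYP2C8: 0.37 × 5.1 = 1.887
CYP2B6: 0.36 × 4.7 = 1.692
Other: 0.27 (unchanged)
CL_new/CL_old = 1.887 + 1.692 + 0.27 = 3.849.
Steady-state concentration ∝ 1/CL: new value = 71.2 / 3.849 = 18 μg/mL.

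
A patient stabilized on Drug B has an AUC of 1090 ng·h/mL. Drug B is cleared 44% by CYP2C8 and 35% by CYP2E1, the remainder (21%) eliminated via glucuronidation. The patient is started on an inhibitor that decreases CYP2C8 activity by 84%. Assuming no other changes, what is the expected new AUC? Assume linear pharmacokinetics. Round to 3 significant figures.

1.73 × 10³ ng·h/mL

CYP2C8: 0.44 × 0.16 = 0.0704
CYP2E1: 0.35 (unchanged)
Other: 0.21 (unchanged)
Relative clearance = 0.0704 + 0.35 + 0.21 = 0.6304.
AUC ∝ 1/CL, so new value = 1090 / 0.6304 = 1.73 × 10³ ng·h/mL.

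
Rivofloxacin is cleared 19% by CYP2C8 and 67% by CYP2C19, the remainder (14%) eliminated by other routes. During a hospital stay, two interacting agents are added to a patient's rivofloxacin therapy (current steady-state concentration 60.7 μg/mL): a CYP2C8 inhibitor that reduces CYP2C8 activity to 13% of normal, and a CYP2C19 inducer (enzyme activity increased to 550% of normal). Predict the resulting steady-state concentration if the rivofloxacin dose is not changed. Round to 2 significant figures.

The CYP2C8 pathway (19% of clearance) is reduced to 0.13× activity: 0.19 × 0.13 = 0.0247.
The CYP2C19 pathway (67% of clearance) increases to 5.5× activity: 0.67 × 5.5 = 3.685.
The remaining 14% of clearance is unaffected.
CL_new/CL_old = 0.0247 + 3.685 + 0.14 = 3.8497.
Dividing the baseline by the relative clearance: 60.7 / 3.8497 = 16 μg/mL.

16 μg/mL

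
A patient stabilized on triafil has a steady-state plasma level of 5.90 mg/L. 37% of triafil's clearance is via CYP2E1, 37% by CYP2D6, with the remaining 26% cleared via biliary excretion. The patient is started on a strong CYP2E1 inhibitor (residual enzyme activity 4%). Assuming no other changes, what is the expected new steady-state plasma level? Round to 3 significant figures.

The CYP2E1 pathway (37% of clearance) is reduced to 0.04× activity: 0.37 × 0.04 = 0.0148.
CYP2D6 (37%) and the residual 26% are unaffected.
New clearance relative to baseline: 0.0148 + 0.37 + 0.26 = 0.6448.
With dosing unchanged, steady-state plasma level scales as 1/CL: 5.90 / 0.6448 = 9.15 mg/L.

9.15 mg/L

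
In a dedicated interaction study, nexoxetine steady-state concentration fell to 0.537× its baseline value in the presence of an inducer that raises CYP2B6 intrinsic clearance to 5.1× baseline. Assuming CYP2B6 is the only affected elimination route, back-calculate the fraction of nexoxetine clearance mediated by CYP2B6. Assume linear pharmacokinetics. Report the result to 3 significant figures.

0.210

Call the CYP2B6 fraction fm. After the interaction, CL_new/CL_old = fm × 5.1 + (1 − fm).
Steady-state concentration ratio = 1 / (new CL fraction), so new CL fraction = 1 / 0.537 = 1.862.
fm × 5.1 + 1 − fm = 1.862  ⇒  fm × (5.1 − 1) = 0.8622  ⇒  fm = 0.210.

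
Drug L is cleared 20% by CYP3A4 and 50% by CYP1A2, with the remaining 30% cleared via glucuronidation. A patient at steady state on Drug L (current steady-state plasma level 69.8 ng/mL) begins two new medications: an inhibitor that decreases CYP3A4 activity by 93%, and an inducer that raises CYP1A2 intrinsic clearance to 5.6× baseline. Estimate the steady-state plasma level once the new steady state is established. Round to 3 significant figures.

22.4 ng/mL

The CYP3A4 pathway (20% of clearance) is reduced to 0.07× activity: 0.2 × 0.07 = 0.014.
The CYP1A2 pathway (50% of clearance) increases to 5.6× activity: 0.5 × 5.6 = 2.8.
Non-CYP routes (30%) are unchanged.
Relative clearance = 0.014 + 2.8 + 0.3 = 3.114.
New steady-state plasma level = 69.8 / 3.114 = 22.4 ng/mL (concentration scales inversely with clearance).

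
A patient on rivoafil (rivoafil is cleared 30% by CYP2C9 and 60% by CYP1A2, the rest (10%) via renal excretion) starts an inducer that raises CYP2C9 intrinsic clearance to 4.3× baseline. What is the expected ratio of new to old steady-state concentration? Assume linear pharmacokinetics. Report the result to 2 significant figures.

The CYP2C9 pathway (30% of clearance) increases to 4.3× activity: 0.3 × 4.3 = 1.29.
CYP1A2 (60%) and the residual 10% are unaffected.
Relative clearance = 1.29 + 0.6 + 0.1 = 1.99.
Since steady-state concentration ∝ 1/CL, the ratio is 1 / 1.99 = 0.50.

0.50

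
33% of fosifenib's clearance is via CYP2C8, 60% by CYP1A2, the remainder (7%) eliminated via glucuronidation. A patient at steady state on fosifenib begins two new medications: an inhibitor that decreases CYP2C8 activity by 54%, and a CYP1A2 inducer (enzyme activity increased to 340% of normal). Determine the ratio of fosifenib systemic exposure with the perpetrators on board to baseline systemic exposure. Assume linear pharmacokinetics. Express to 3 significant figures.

The CYP2C8 pathway (33% of clearance) is reduced to 0.46× activity: 0.33 × 0.46 = 0.1518.
The CYP1A2 pathway (60% of clearance) increases to 3.4× activity: 0.6 × 3.4 = 2.04.
Non-CYP routes (7%) are unchanged.
CL_new/CL_old = 0.1518 + 2.04 + 0.07 = 2.2618.
Systemic exposure ∝ 1/CL: fold-change = 1 / 2.2618 = 0.442.

0.442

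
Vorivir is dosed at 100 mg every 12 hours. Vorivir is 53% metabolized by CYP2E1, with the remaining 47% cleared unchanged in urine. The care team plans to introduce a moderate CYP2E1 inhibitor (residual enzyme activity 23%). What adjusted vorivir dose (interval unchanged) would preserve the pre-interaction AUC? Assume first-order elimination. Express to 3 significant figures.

59.2 mg

CYP2E1: 0.53 × 0.23 = 0.1219
Other: 0.47 (unchanged)
Relative clearance = 0.1219 + 0.47 = 0.5919.
Exposure is unchanged when dose changes in proportion to clearance. New dose = 100 mg × 0.5919 = 59.2 mg.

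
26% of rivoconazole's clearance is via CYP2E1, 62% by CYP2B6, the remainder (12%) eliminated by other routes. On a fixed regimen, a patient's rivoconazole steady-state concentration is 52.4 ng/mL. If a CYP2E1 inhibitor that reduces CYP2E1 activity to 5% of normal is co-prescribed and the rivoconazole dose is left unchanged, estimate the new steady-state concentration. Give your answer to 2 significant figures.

70 ng/mL

CYP2E1: 0.26 × 0.05 = 0.013
CYP2B6: 0.62 (unchanged)
Other: 0.12 (unchanged)
Relative clearance = 0.013 + 0.62 + 0.12 = 0.753.
With dosing unchanged, steady-state concentration scales as 1/CL: 52.4 / 0.753 = 70 ng/mL.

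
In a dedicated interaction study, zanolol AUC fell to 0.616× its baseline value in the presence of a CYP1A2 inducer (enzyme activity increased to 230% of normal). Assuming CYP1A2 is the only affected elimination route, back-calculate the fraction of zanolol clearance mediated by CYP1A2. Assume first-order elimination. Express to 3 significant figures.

0.480

Let fm be the CYP1A2 fraction. New clearance relative to baseline = fm × 2.3 + (1 − fm).
AUC ratio = 1 / (new CL fraction), so new CL fraction = 1 / 0.616 = 1.623.
fm × 2.3 + 1 − fm = 1.623  ⇒  fm × (2.3 − 1) = 0.6234  ⇒  fm = 0.480.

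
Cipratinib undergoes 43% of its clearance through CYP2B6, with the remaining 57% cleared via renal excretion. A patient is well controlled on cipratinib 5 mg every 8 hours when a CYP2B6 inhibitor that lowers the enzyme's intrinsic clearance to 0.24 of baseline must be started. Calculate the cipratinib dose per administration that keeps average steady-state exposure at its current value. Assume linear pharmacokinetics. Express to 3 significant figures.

The CYP2B6 pathway (43% of clearance) falls to 0.24× activity: 0.43 × 0.24 = 0.1032.
The remaining 57% of clearance is unaffected.
Relative clearance = 0.1032 + 0.57 = 0.6732.
To maintain the same steady-state level, dose must scale with clearance: new dose = 5 × 0.6732 = 3.37 mg.

3.37 mg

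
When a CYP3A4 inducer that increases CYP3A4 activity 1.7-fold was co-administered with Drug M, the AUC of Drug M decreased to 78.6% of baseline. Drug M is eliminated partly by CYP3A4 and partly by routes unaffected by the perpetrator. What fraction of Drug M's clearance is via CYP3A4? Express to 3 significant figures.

0.389

Let x = fm,CYP3A4. Because AUC ∝ 1/CL, relative clearance rose to 1/0.786 = 1.272.
Setting x·1.7 + (1 − x) = 1.272 and solving: x = (1.272 − 1)/(1.7 − 1) = 0.389.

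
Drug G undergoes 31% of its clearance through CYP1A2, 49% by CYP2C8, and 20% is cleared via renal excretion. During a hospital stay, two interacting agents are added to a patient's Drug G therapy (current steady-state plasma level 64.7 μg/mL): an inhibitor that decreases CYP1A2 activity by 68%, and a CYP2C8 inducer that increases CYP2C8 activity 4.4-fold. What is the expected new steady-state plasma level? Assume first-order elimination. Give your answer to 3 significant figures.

26.4 μg/mL

The CYP1A2 pathway (31% of clearance) is reduced to 0.32× activity: 0.31 × 0.32 = 0.0992.
The CYP2C8 pathway (49% of clearance) rises to 4.4× activity: 0.49 × 4.4 = 2.156.
The remaining 20% of clearance is unaffected.
New clearance relative to baseline: 0.0992 + 2.156 + 0.2 = 2.4552.
New steady-state plasma level = 64.7 / 2.4552 = 26.4 μg/mL (concentration scales inversely with clearance).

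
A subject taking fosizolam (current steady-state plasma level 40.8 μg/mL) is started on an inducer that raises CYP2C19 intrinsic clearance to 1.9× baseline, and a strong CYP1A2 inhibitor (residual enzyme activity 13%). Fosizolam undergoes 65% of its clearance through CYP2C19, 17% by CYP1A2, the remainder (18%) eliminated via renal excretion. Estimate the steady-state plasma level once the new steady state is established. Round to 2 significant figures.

CYP2C19: 0.65 × 1.9 = 1.235
CYP1A2: 0.17 × 0.13 = 0.0221
Other: 0.18 (unchanged)
CL_new/CL_old = 1.235 + 0.0221 + 0.18 = 1.4371.
Dividing the baseline by the relative clearance: 40.8 / 1.4371 = 28 μg/mL.

28 μg/mL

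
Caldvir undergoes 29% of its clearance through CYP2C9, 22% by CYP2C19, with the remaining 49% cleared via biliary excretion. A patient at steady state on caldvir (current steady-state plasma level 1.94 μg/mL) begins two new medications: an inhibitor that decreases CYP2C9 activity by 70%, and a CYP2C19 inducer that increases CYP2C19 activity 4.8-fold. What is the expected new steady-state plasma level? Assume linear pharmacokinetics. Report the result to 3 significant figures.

1.19 μg/mL

The CYP2C9 pathway (29% of clearance) falls to 0.3× activity: 0.29 × 0.3 = 0.087.
The CYP2C19 pathway (22% of clearance) increases to 4.8× activity: 0.22 × 4.8 = 1.056.
The remaining 49% of clearance is unaffected.
New clearance relative to baseline: 0.087 + 1.056 + 0.49 = 1.633.
New steady-state plasma level = 1.94 / 1.633 = 1.19 μg/mL (concentration scales inversely with clearance).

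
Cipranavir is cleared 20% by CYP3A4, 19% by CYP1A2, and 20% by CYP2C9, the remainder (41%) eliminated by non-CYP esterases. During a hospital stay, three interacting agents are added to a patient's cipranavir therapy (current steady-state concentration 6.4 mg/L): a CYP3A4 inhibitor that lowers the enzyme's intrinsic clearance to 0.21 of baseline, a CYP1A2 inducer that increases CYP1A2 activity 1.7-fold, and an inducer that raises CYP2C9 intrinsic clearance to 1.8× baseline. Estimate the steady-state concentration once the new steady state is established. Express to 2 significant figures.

5.6 mg/L

The CYP3A4 pathway (20% of clearance) drops to 0.21× activity: 0.2 × 0.21 = 0.042.
The CYP1A2 pathway (19% of clearance) rises to 1.7× activity: 0.19 × 1.7 = 0.323.
The CYP2C9 pathway (20% of clearance) rises to 1.8× activity: 0.2 × 1.8 = 0.36.
Non-CYP routes (41%) are unchanged.
Relative clearance = 0.042 + 0.323 + 0.36 + 0.41 = 1.135.
Dividing the baseline by the relative clearance: 6.4 / 1.135 = 5.6 mg/L.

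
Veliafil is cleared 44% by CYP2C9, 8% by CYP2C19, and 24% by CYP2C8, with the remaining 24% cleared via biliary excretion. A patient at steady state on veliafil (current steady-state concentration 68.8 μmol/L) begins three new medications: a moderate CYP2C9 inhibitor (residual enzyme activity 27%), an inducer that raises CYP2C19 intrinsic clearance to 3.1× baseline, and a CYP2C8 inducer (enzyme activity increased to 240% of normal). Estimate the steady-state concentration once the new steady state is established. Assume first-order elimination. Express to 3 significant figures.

The CYP2C9 pathway (44% of clearance) drops to 0.27× activity: 0.44 × 0.27 = 0.1188.
The CYP2C19 pathway (8% of clearance) is boosted to 3.1× activity: 0.08 × 3.1 = 0.248.
The CYP2C8 pathway (24% of clearance) rises to 2.4× activity: 0.24 × 2.4 = 0.576.
The remaining 24% of clearance is unaffected.
CL_new/CL_old = 0.1188 + 0.248 + 0.576 + 0.24 = 1.1828.
Steady-state concentration ∝ 1/CL: new value = 68.8 / 1.1828 = 58.2 μmol/L.

58.2 μmol/L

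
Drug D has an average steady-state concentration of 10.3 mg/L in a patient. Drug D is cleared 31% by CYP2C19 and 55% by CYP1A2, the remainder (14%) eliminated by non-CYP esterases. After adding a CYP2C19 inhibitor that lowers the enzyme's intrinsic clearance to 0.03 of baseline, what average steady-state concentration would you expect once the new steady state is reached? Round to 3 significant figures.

14.7 mg/L

The CYP2C19 pathway (31% of clearance) falls to 0.03× activity: 0.31 × 0.03 = 0.0093.
CYP1A2 (55%) and the residual 14% are unaffected.
CL_new/CL_old = 0.0093 + 0.55 + 0.14 = 0.6993.
With dosing unchanged, average steady-state concentration scales as 1/CL: 10.3 / 0.6993 = 14.7 mg/L.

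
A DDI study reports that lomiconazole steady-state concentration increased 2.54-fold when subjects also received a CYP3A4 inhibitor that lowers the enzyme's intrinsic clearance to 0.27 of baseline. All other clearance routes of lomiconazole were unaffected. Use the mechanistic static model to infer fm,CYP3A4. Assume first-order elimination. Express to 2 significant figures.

Call the CYP3A4 fraction fm. After the interaction, CL_new/CL_old = fm × 0.27 + (1 − fm).
Steady-state concentration ratio = 1 / (new CL fraction), so new CL fraction = 1 / 2.54 = 0.3937.
fm × 0.27 + 1 − fm = 0.3937  ⇒  fm × (0.27 − 1) = −0.6063  ⇒  fm = 0.83.

0.83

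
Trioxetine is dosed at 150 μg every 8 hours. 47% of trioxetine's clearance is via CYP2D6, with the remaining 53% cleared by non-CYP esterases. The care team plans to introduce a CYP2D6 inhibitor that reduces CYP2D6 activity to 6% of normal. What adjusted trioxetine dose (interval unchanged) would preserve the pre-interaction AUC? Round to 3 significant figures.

83.7 μg

The CYP2D6 pathway (47% of clearance) is reduced to 0.06× activity: 0.47 × 0.06 = 0.0282.
The remaining 53% of clearance is unaffected.
New clearance relative to baseline: 0.0282 + 0.53 = 0.5582.
To maintain the same steady-state level, dose must scale with clearance: new dose = 150 × 0.5582 = 83.7 μg.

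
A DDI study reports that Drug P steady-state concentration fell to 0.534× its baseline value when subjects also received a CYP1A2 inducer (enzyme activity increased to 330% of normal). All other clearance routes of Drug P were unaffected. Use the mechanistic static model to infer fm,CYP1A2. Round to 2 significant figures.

CL'/CL = 1 / 0.534 = 1.873
3.3·fm + (1 − fm) = 1.873
fm = (1.873 − 1) / (3.3 − 1) = 0.38

0.38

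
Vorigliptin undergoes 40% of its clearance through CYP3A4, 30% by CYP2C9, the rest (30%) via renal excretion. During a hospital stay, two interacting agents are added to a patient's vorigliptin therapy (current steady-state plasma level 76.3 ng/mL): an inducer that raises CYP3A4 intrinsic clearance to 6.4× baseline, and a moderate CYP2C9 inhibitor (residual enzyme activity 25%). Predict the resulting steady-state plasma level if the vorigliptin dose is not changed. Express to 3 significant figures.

26.0 ng/mL

The CYP3A4 pathway (40% of clearance) is boosted to 6.4× activity: 0.4 × 6.4 = 2.56.
The CYP2C9 pathway (30% of clearance) is reduced to 0.25× activity: 0.3 × 0.25 = 0.075.
Non-CYP routes (30%) are unchanged.
New clearance relative to baseline: 2.56 + 0.075 + 0.3 = 2.935.
Dividing the baseline by the relative clearance: 76.3 / 2.935 = 26.0 ng/mL.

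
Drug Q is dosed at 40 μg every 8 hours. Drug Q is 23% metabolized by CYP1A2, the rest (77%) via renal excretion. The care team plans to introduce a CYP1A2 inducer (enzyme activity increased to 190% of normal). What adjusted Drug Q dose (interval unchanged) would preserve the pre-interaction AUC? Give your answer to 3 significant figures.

The CYP1A2 pathway (23% of clearance) increases to 1.9× activity: 0.23 × 1.9 = 0.437.
The remaining 77% of clearance is unaffected.
Relative clearance = 0.437 + 0.77 = 1.207.
To maintain the same steady-state level, dose must scale with clearance: new dose = 40 × 1.207 = 48.3 μg.

48.3 μg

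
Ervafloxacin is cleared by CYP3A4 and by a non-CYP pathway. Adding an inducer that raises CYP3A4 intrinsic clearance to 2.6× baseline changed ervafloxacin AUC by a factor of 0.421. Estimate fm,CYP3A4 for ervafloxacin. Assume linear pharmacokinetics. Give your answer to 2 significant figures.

Call the CYP3A4 fraction fm. After the interaction, CL_new/CL_old = fm × 2.6 + (1 − fm).
AUC ratio = 1 / (new CL fraction), so new CL fraction = 1 / 0.421 = 2.375.
fm × 2.6 + 1 − fm = 2.375  ⇒  fm × (2.6 − 1) = 1.375  ⇒  fm = 0.86.

0.86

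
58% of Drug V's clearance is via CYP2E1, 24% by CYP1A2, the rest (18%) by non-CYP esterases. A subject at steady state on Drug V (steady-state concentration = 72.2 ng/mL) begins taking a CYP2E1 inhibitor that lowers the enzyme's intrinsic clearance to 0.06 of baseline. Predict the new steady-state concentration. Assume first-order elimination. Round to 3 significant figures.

The CYP2E1 pathway (58% of clearance) falls to 0.06× activity: 0.58 × 0.06 = 0.0348.
CYP1A2 (24%) and the residual 18% are unaffected.
New clearance relative to baseline: 0.0348 + 0.24 + 0.18 = 0.4548.
With dosing unchanged, steady-state concentration scales as 1/CL: 72.2 / 0.4548 = 159 ng/mL.

159 ng/mL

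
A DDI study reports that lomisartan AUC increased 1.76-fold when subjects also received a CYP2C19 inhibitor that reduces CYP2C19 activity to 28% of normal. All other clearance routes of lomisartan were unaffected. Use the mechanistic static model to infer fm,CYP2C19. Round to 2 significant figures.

0.60

Write x for the fraction cleared via CYP2C19. The observed AUC change means clearance fell to 1/1.76 = 0.5682 of baseline.
Only the CYP2C19 route changed, so 0.5682 = x·0.28 + (1 − x), giving x = 0.60.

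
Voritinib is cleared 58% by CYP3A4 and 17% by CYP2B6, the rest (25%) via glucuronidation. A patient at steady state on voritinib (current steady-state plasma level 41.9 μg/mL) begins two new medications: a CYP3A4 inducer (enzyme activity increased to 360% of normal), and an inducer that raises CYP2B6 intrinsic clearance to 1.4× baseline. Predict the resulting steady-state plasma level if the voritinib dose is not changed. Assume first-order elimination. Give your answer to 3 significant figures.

16.3 μg/mL

The CYP3A4 pathway (58% of clearance) is boosted to 3.6× activity: 0.58 × 3.6 = 2.088.
The CYP2B6 pathway (17% of clearance) rises to 1.4× activity: 0.17 × 1.4 = 0.238.
The remaining 25% of clearance is unaffected.
Relative clearance = 2.088 + 0.238 + 0.25 = 2.576.
New steady-state plasma level = 41.9 / 2.576 = 16.3 μg/mL (concentration scales inversely with clearance).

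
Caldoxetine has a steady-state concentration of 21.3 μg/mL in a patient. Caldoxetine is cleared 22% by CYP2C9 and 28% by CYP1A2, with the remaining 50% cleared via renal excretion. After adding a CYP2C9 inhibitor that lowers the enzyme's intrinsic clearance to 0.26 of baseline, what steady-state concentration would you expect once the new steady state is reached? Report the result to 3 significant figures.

The CYP2C9 pathway (22% of clearance) falls to 0.26× activity: 0.22 × 0.26 = 0.0572.
CYP1A2 (28%) and the residual 50% are unaffected.
New clearance relative to baseline: 0.0572 + 0.28 + 0.5 = 0.8372.
Steady-state concentration ∝ 1/CL, so new value = 21.3 / 0.8372 = 25.4 μg/mL.

25.4 μg/mL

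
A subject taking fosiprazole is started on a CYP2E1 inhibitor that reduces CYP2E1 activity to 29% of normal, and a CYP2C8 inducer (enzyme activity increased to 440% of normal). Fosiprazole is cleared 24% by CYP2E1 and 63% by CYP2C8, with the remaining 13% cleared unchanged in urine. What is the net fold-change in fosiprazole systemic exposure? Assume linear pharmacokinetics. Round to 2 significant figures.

The CYP2E1 pathway (24% of clearance) is reduced to 0.29× activity: 0.24 × 0.29 = 0.0696.
The CYP2C8 pathway (63% of clearance) increases to 4.4× activity: 0.63 × 4.4 = 2.772.
Non-CYP routes (13%) are unchanged.
CL_new/CL_old = 0.0696 + 2.772 + 0.13 = 2.9716.
Net systemic exposure ratio = 1 / 2.9716 = 0.34.

0.34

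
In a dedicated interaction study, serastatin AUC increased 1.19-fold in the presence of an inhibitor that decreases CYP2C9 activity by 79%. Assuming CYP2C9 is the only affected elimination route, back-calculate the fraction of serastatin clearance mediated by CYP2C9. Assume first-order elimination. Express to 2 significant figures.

0.20

Let fm be the CYP2C9 fraction. New clearance relative to baseline = fm × 0.21 + (1 − fm).
AUC ratio = 1 / (new CL fraction), so new CL fraction = 1 / 1.19 = 0.8403.
fm × 0.21 + 1 − fm = 0.8403  ⇒  fm × (0.21 − 1) = −0.1597  ⇒  fm = 0.20.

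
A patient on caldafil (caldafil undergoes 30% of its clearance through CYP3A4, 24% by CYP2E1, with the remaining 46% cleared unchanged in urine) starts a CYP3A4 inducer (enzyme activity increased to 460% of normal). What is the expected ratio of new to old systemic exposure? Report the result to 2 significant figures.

CYP3A4: 0.3 × 4.6 = 1.38
CYP2E1: 0.24 (unchanged)
Other: 0.46 (unchanged)
CL_new/CL_old = 1.38 + 0.24 + 0.46 = 2.08.
Systemic exposure ratio = CL_old/CL_new = 1 / 2.08 = 0.48.

0.48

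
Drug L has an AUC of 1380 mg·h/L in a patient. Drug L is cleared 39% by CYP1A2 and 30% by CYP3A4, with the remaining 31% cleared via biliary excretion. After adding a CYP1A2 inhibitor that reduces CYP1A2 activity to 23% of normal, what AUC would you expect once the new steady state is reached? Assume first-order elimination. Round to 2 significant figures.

The CYP1A2 pathway (39% of clearance) is reduced to 0.23× activity: 0.39 × 0.23 = 0.0897.
CYP3A4 (30%) and the residual 31% are unaffected.
CL_new/CL_old = 0.0897 + 0.3 + 0.31 = 0.6997.
AUC ∝ 1/CL, so new value = 1380 / 0.6997 = 2.0 × 10³ mg·h/L.

2.0 × 10³ mg·h/L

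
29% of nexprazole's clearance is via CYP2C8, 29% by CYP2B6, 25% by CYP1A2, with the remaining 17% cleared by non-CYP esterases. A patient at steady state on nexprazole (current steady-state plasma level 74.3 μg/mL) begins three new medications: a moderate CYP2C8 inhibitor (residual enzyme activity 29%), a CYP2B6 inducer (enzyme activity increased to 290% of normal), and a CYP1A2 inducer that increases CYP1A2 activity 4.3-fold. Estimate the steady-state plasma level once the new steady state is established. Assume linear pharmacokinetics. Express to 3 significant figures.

34.2 μg/mL

The CYP2C8 pathway (29% of clearance) drops to 0.29× activity: 0.29 × 0.29 = 0.0841.
The CYP2B6 pathway (29% of clearance) rises to 2.9× activity: 0.29 × 2.9 = 0.841.
The CYP1A2 pathway (25% of clearance) is boosted to 4.3× activity: 0.25 × 4.3 = 1.075.
The remaining 17% of clearance is unaffected.
New clearance relative to baseline: 0.0841 + 0.841 + 1.075 + 0.17 = 2.1701.
New steady-state plasma level = 74.3 / 2.1701 = 34.2 μg/mL (concentration scales inversely with clearance).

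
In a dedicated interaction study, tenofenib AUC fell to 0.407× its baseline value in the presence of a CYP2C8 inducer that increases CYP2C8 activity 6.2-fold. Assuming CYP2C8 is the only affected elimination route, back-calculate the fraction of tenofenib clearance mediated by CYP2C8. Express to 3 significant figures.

0.280

Call the CYP2C8 fraction fm. After the interaction, CL_new/CL_old = fm × 6.2 + (1 − fm).
AUC ratio = 1 / (new CL fraction), so new CL fraction = 1 / 0.407 = 2.457.
fm × 6.2 + 1 − fm = 2.457  ⇒  fm × (6.2 − 1) = 1.457  ⇒  fm = 0.280.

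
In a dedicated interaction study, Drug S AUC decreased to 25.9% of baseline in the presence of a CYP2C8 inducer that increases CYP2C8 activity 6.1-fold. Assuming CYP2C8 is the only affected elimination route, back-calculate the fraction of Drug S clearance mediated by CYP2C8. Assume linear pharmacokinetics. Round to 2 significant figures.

0.56

Call the CYP2C8 fraction fm. After the interaction, CL_new/CL_old = fm × 6.1 + (1 − fm).
AUC ratio = 1 / (new CL fraction), so new CL fraction = 1 / 0.259 = 3.861.
fm × 6.1 + 1 − fm = 3.861  ⇒  fm × (6.1 − 1) = 2.861  ⇒  fm = 0.56.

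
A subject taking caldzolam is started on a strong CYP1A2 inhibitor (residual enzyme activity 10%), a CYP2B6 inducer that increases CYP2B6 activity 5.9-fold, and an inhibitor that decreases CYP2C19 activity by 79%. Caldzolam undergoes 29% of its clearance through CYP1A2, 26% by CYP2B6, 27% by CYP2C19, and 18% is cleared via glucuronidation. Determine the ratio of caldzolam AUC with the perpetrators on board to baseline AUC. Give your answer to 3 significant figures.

0.556

The CYP1A2 pathway (29% of clearance) drops to 0.1× activity: 0.29 × 0.1 = 0.029.
The CYP2B6 pathway (26% of clearance) is boosted to 5.9× activity: 0.26 × 5.9 = 1.534.
The CYP2C19 pathway (27% of clearance) falls to 0.21× activity: 0.27 × 0.21 = 0.0567.
Non-CYP routes (18%) are unchanged.
Relative clearance = 0.029 + 1.534 + 0.0567 + 0.18 = 1.7997.
AUC ∝ 1/CL: fold-change = 1 / 1.7997 = 0.556.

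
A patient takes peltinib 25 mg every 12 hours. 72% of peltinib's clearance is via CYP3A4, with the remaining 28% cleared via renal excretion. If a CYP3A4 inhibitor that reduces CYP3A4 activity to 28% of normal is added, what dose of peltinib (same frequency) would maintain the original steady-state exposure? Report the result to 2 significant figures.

CYP3A4: 0.72 × 0.28 = 0.2016
Other: 0.28 (unchanged)
New clearance relative to baseline: 0.2016 + 0.28 = 0.4816.
Css,avg = (dose rate)/CL, so holding Css fixed requires dose ∝ CL: 25 × 0.4816 = 12 mg.

12 mg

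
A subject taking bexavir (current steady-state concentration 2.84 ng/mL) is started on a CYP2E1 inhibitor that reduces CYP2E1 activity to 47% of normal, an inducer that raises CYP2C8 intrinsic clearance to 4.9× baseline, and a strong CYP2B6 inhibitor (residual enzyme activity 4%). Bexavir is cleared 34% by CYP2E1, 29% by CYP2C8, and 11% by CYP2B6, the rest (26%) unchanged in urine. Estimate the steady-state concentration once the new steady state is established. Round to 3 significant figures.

1.54 ng/mL

The CYP2E1 pathway (34% of clearance) falls to 0.47× activity: 0.34 × 0.47 = 0.1598.
The CYP2C8 pathway (29% of clearance) increases to 4.9× activity: 0.29 × 4.9 = 1.421.
The CYP2B6 pathway (11% of clearance) drops to 0.04× activity: 0.11 × 0.04 = 0.0044.
Non-CYP routes (26%) are unchanged.
New clearance relative to baseline: 0.1598 + 1.421 + 0.0044 + 0.26 = 1.8452.
Dividing the baseline by the relative clearance: 2.84 / 1.8452 = 1.54 ng/mL.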